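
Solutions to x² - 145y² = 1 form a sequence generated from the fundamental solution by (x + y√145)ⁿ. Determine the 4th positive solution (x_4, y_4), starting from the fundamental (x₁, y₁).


Step 1: Find the fundamental solution (x₁, y₁) of x² - 145y² = 1.
  Expand √145 as a continued fraction. a₀ = ⌊√145⌋ = 12; iterate m_{k+1} = d_k·a_k − m_k, d_{k+1} = (145 − m_{k+1}²)/d_k, a_{k+1} = ⌊(a₀ + m_{k+1})/d_{k+1}⌋ (starting m₀ = 0, d₀ = 1), with convergents p_k = a_k·p_{k-1} + p_{k-2}, q_k = a_k·q_{k-1} + q_{k-2} (p₋₁ = 1, q₋₁ = 0):
  k = 0: a₀ = 12; p₀/q₀ = 12/1; p₀² − 145·q₀² = 144 − 145 = -1.
  k = 1: m = 12, d = 1, a = ⌊(12 + 12)/1⌋ = 24; p/q = (24·12 + 1)/(24·1 + 0) = 289/24; p² − 145·q² = 83521 − 83520 = 1.
  The first convergent with p² − 145·q² = 1 gives the fundamental solution (x₁, y₁) = (289, 24).
Step 2: Apply the recurrence (x_{n+1}, y_{n+1}) = (x₁x_n + 145y₁y_n, x₁y_n + y₁x_n) repeatedly.
  From (x_1, y_1) = (289, 24): x_2 = 289·289 + 145·24·24 = 167041; y_2 = 289·24 + 24·289 = 13872.
  From (x_2, y_2) = (167041, 13872): x_3 = 289·167041 + 145·24·13872 = 96549409; y_3 = 289·13872 + 24·167041 = 8017992.
  From (x_3, y_3) = (96549409, 8017992): x_4 = 289·96549409 + 145·24·8017992 = 55805391361; y_4 = 289·8017992 + 24·96549409 = 4634385504.
Step 3: Verify x_4² - 145·y_4² = 3114241704954373432321 - 3114241704954373432320 = 1 (should be 1). ✓

(x_1, y_1) = (289, 24); (x_4, y_4) = (55805391361, 4634385504).


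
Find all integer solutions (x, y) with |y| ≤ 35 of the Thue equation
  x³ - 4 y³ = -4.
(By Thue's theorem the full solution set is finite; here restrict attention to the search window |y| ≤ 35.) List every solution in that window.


The equation is x³ - 4y³ = -4. For fixed y, x³ = 4·y³ − 4, so a solution requires the RHS to be a perfect cube.
Strategy: iterate y from -35 to 35, compute RHS = 4·y³ − 4, and check whether it is a (positive or negative) perfect cube.
Check small values of y:
  y = 0: RHS = -4 is not a perfect cube.
  y = 1: RHS = 0 = (0)³ ⇒ x = 0 works.
  y = -1: RHS = -8 = (-2)³ ⇒ x = -2 works.
  y = 2: RHS = 28 is not a perfect cube.
  y = -2: RHS = -36 is not a perfect cube.
  y = 3: RHS = 104 is not a perfect cube.
  y = -3: RHS = -112 is not a perfect cube.
Continuing the search up to |y| = 35 finds no further solutions beyond those listed.
Collected solutions: (0, 1), (-2, -1).

Solutions (with |y| ≤ 35): (0, 1), (-2, -1).


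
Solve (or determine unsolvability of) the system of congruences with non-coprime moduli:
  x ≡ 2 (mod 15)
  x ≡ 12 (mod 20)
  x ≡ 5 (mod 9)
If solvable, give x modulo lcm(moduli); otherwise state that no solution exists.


Moduli 15, 20, 9 are not pairwise coprime, so CRT works modulo lcm(m_i) when all pairwise compatibility conditions hold.
Pairwise compatibility: gcd(m_i, m_j) must divide a_i - a_j for every pair.
Merge one congruence at a time:
  Start: x ≡ 2 (mod 15).
  Combine with x ≡ 12 (mod 20): gcd(15, 20) = 5; 12 - 2 = 10, which IS divisible by 5, so compatible.
    Write x = 2 + 15·t and substitute into x ≡ 12 (mod 20): 15·t ≡ 12 − 2 = 10 (mod 20).
    Divide the congruence (and modulus) by g = 5: 3·t ≡ 2 (mod 4).
    The inverse of 3 mod 4 is 3 (since 3·3 = 9 = 2·4 + 1), so t ≡ 3·2 = 6 ≡ 2 (mod 4).
    Then x = 2 + 15·2 = 32, valid modulo lcm(15, 20) = 60: x ≡ 32 (mod 60).
  Combine with x ≡ 5 (mod 9): gcd(60, 9) = 3; 5 - 32 = -27, which IS divisible by 3, so compatible.
    Write x = 32 + 60·t and substitute into x ≡ 5 (mod 9): 60·t ≡ 5 − 32 = -27 (mod 9).
    Divide the congruence (and modulus) by g = 3: 20·t ≡ -9 (mod 3).
    Reduce coefficients mod 3: 2·t ≡ 0 (mod 3).
    The inverse of 2 mod 3 is 2 (since 2·2 = 4 = 1·3 + 1), so t ≡ 2·0 = 0 ≡ 0 (mod 3).
    Then x = 32 + 60·0 = 32, valid modulo lcm(60, 9) = 180: x ≡ 32 (mod 180).
Verify: 32 mod 15 = 2, 32 mod 20 = 12, 32 mod 9 = 5.

x ≡ 32 (mod 180).


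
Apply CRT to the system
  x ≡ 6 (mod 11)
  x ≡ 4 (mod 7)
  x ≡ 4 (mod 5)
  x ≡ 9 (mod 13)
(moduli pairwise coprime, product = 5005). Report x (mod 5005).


Product of moduli M = 11 · 7 · 5 · 13 = 5005.
Merge one congruence at a time:
  Start: x ≡ 6 (mod 11).
  Combine with x ≡ 4 (mod 7); new modulus lcm = 77.
    Write x = 6 + 11·t and substitute into x ≡ 4 (mod 7): 11·t ≡ 4 − 6 = -2 (mod 7).
    Reduce coefficients mod 7: 4·t ≡ 5 (mod 7).
    The inverse of 4 mod 7 is 2 (since 4·2 = 8 = 1·7 + 1), so t ≡ 2·5 = 10 ≡ 3 (mod 7).
    Then x = 6 + 11·3 = 39, valid modulo lcm(11, 7) = 77: x ≡ 39 (mod 77).
  Combine with x ≡ 4 (mod 5); new modulus lcm = 385.
    Write x = 39 + 77·t and substitute into x ≡ 4 (mod 5): 77·t ≡ 4 − 39 = -35 (mod 5).
    Reduce coefficients mod 5: 2·t ≡ 0 (mod 5).
    The inverse of 2 mod 5 is 3 (since 2·3 = 6 = 1·5 + 1), so t ≡ 3·0 = 0 ≡ 0 (mod 5).
    Then x = 39 + 77·0 = 39, valid modulo lcm(77, 5) = 385: x ≡ 39 (mod 385).
  Combine with x ≡ 9 (mod 13); new modulus lcm = 5005.
    Write x = 39 + 385·t and substitute into x ≡ 9 (mod 13): 385·t ≡ 9 − 39 = -30 (mod 13).
    Reduce coefficients mod 13: 8·t ≡ 9 (mod 13).
    The inverse of 8 mod 13 is 5 (since 8·5 = 40 = 3·13 + 1), so t ≡ 5·9 = 45 ≡ 6 (mod 13).
    Then x = 39 + 385·6 = 2349, valid modulo lcm(385, 13) = 5005: x ≡ 2349 (mod 5005).
Verify against each original: 2349 mod 11 = 6, 2349 mod 7 = 4, 2349 mod 5 = 4, 2349 mod 13 = 9.

x ≡ 2349 (mod 5005).


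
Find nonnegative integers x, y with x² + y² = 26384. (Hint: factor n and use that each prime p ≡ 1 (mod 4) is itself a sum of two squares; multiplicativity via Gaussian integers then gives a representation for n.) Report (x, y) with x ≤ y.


Step 1: Factor n = 26384 = 2^4 · 17 · 97.
Step 2: Check the mod-4 condition on each prime factor: 2 = 2 (special); 17 ≡ 1 (mod 4), exponent 1; 97 ≡ 1 (mod 4), exponent 1.
All primes ≡ 3 (mod 4) appear to even exponent (or don't appear), so by the two-squares theorem n IS expressible as a sum of two squares.
Step 3: Build a representation. Group n = k² · m with k = 4 and m = 17 · 97 = 1649 (a product of primes ≡ 1 (mod 4)); a representation of m scales to one of n via (k·x)² + (k·y)² = k²(x² + y²). Each prime p ≡ 1 (mod 4) is itself a sum of two squares; find a² by testing p − a² for a perfect square:
  17: 17 − 1² = 16 = 4² ⇒ 17 = 1² + 4².
  97: 97 − 1² = 96, 97 − 2² = 93, 97 − 3² = 88, 97 − 4² = 81 = 9² ⇒ 97 = 4² + 9².
  Combine using the Brahmagupta–Fibonacci identity (a² + b²)(c² + d²) = (ac − bd)² + (ad + bc)² = (ac + bd)² + (ad − bc)²:
  17 · 97 = 1649: from (1² + 4²)(4² + 9²), take (1·4 − 4·9, 1·9 + 4·4) = (4 − 36, 9 + 16) = (-32, 25); dropping signs (only squares matter) gives (32, 25); check 32² + 25² = 1024 + 625 = 1649 ✓.
  Scale by k = 4: (4·32, 4·25) = (128, 100).
Step 4: Order so x ≤ y and verify: 100² + 128² = 10000 + 16384 = 26384 = n. ✓

n = 26384 = 100² + 128² (one valid representation with x ≤ y).


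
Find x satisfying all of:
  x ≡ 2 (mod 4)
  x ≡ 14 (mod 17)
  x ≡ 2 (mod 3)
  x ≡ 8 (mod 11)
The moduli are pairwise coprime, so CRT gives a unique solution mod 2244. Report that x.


Product of moduli M = 4 · 17 · 3 · 11 = 2244.
Merge one congruence at a time:
  Start: x ≡ 2 (mod 4).
  Combine with x ≡ 14 (mod 17); new modulus lcm = 68.
    Write x = 2 + 4·t and substitute into x ≡ 14 (mod 17): 4·t ≡ 14 − 2 = 12 (mod 17).
    The inverse of 4 mod 17 is 13 (since 4·13 = 52 = 3·17 + 1), so t ≡ 13·12 = 156 ≡ 3 (mod 17).
    Then x = 2 + 4·3 = 14, valid modulo lcm(4, 17) = 68: x ≡ 14 (mod 68).
  Combine with x ≡ 2 (mod 3); new modulus lcm = 204.
    Write x = 14 + 68·t and substitute into x ≡ 2 (mod 3): 68·t ≡ 2 − 14 = -12 (mod 3).
    Reduce coefficients mod 3: 2·t ≡ 0 (mod 3).
    The inverse of 2 mod 3 is 2 (since 2·2 = 4 = 1·3 + 1), so t ≡ 2·0 = 0 ≡ 0 (mod 3).
    Then x = 14 + 68·0 = 14, valid modulo lcm(68, 3) = 204: x ≡ 14 (mod 204).
  Combine with x ≡ 8 (mod 11); new modulus lcm = 2244.
    Write x = 14 + 204·t and substitute into x ≡ 8 (mod 11): 204·t ≡ 8 − 14 = -6 (mod 11).
    Reduce coefficients mod 11: 6·t ≡ 5 (mod 11).
    The inverse of 6 mod 11 is 2 (since 6·2 = 12 = 1·11 + 1), so t ≡ 2·5 = 10 ≡ 10 (mod 11).
    Then x = 14 + 204·10 = 2054, valid modulo lcm(204, 11) = 2244: x ≡ 2054 (mod 2244).
Verify against each original: 2054 mod 4 = 2, 2054 mod 17 = 14, 2054 mod 3 = 2, 2054 mod 11 = 8.

x ≡ 2054 (mod 2244).


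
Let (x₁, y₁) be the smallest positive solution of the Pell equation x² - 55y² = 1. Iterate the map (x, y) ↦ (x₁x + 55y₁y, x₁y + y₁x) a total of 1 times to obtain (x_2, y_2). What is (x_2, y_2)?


Step 1: Find the fundamental solution (x₁, y₁) of x² - 55y² = 1.
  Expand √55 as a continued fraction. a₀ = ⌊√55⌋ = 7; iterate m_{k+1} = d_k·a_k − m_k, d_{k+1} = (55 − m_{k+1}²)/d_k, a_{k+1} = ⌊(a₀ + m_{k+1})/d_{k+1}⌋ (starting m₀ = 0, d₀ = 1), with convergents p_k = a_k·p_{k-1} + p_{k-2}, q_k = a_k·q_{k-1} + q_{k-2} (p₋₁ = 1, q₋₁ = 0):
  k = 0: a₀ = 7; p₀/q₀ = 7/1; p₀² − 55·q₀² = 49 − 55 = -6.
  k = 1: m = 7, d = 6, a = ⌊(7 + 7)/6⌋ = 2; p/q = (2·7 + 1)/(2·1 + 0) = 15/2; p² − 55·q² = 225 − 220 = 5.
  k = 2: m = 5, d = 5, a = ⌊(7 + 5)/5⌋ = 2; p/q = (2·15 + 7)/(2·2 + 1) = 37/5; p² − 55·q² = 1369 − 1375 = -6.
  k = 3: m = 5, d = 6, a = ⌊(7 + 5)/6⌋ = 2; p/q = (2·37 + 15)/(2·5 + 2) = 89/12; p² − 55·q² = 7921 − 7920 = 1.
  The first convergent with p² − 55·q² = 1 gives the fundamental solution (x₁, y₁) = (89, 12).
Step 2: Apply the recurrence (x_{n+1}, y_{n+1}) = (x₁x_n + 55y₁y_n, x₁y_n + y₁x_n) repeatedly.
  From (x_1, y_1) = (89, 12): x_2 = 89·89 + 55·12·12 = 15841; y_2 = 89·12 + 12·89 = 2136.
Step 3: Verify x_2² - 55·y_2² = 250937281 - 250937280 = 1 (should be 1). ✓

(x_1, y_1) = (89, 12); (x_2, y_2) = (15841, 2136).


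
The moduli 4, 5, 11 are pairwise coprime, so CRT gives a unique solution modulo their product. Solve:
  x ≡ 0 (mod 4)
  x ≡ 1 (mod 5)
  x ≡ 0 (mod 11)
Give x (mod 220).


Moduli 4, 5, 11 are pairwise coprime; by CRT there is a unique solution modulo M = 4 · 5 · 11 = 220.
Solve pairwise, accumulating the modulus:
  Start with x ≡ 0 (mod 4).
  Combine with x ≡ 1 (mod 5): since gcd(4, 5) = 1, we get a unique residue mod 20.
    Write x = 0 + 4·t and substitute into x ≡ 1 (mod 5): 4·t ≡ 1 − 0 = 1 (mod 5).
    The inverse of 4 mod 5 is 4 (since 4·4 = 16 = 3·5 + 1), so t ≡ 4·1 = 4 ≡ 4 (mod 5).
    Then x = 0 + 4·4 = 16, valid modulo lcm(4, 5) = 20: x ≡ 16 (mod 20).
  Combine with x ≡ 0 (mod 11): since gcd(20, 11) = 1, we get a unique residue mod 220.
    Write x = 16 + 20·t and substitute into x ≡ 0 (mod 11): 20·t ≡ 0 − 16 = -16 (mod 11).
    Reduce coefficients mod 11: 9·t ≡ 6 (mod 11).
    The inverse of 9 mod 11 is 5 (since 9·5 = 45 = 4·11 + 1), so t ≡ 5·6 = 30 ≡ 8 (mod 11).
    Then x = 16 + 20·8 = 176, valid modulo lcm(20, 11) = 220: x ≡ 176 (mod 220).
Verify: 176 mod 4 = 0 ✓, 176 mod 5 = 1 ✓, 176 mod 11 = 0 ✓.

x ≡ 176 (mod 220).


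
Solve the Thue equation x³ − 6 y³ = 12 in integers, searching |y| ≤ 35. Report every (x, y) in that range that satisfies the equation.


The equation is x³ - 6y³ = 12. For fixed y, x³ = 6·y³ + 12, so a solution requires the RHS to be a perfect cube.
Strategy: iterate y from -35 to 35, compute RHS = 6·y³ + 12, and check whether it is a (positive or negative) perfect cube.
Check small values of y:
  y = 0: RHS = 12 is not a perfect cube.
  y = 1: RHS = 18 is not a perfect cube.
  y = -1: RHS = 6 is not a perfect cube.
  y = 2: RHS = 60 is not a perfect cube.
  y = -2: RHS = -36 is not a perfect cube.
  y = 3: RHS = 174 is not a perfect cube.
  y = -3: RHS = -150 is not a perfect cube.
Continuing the search up to |y| = 35 finds no solutions either.
No (x, y) in the scanned range satisfies the equation.

No integer solutions with |y| ≤ 35.


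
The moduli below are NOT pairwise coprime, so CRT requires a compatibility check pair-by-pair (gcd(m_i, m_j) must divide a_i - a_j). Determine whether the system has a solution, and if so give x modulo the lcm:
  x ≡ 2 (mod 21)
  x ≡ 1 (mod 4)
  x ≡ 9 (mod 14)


Moduli 21, 4, 14 are not pairwise coprime, so CRT works modulo lcm(m_i) when all pairwise compatibility conditions hold.
Pairwise compatibility: gcd(m_i, m_j) must divide a_i - a_j for every pair.
Merge one congruence at a time:
  Start: x ≡ 2 (mod 21).
  Combine with x ≡ 1 (mod 4): gcd(21, 4) = 1; 1 - 2 = -1, which IS divisible by 1, so compatible.
    Write x = 2 + 21·t and substitute into x ≡ 1 (mod 4): 21·t ≡ 1 − 2 = -1 (mod 4).
    Reduce coefficients mod 4: 1·t ≡ 3 (mod 4).
    So t ≡ 3 (mod 4).
    Then x = 2 + 21·3 = 65, valid modulo lcm(21, 4) = 84: x ≡ 65 (mod 84).
  Combine with x ≡ 9 (mod 14): gcd(84, 14) = 14; 9 - 65 = -56, which IS divisible by 14, so compatible.
    Write x = 65 + 84·t and substitute into x ≡ 9 (mod 14): 84·t ≡ 9 − 65 = -56 (mod 14).
    Divide the congruence (and modulus) by g = 14: 6·t ≡ -4 (mod 1).
    Modulo 1 every t works; take t = 0.
    Then x = 65 + 84·0 = 65, valid modulo lcm(84, 14) = 84: x ≡ 65 (mod 84).
Verify: 65 mod 21 = 2, 65 mod 4 = 1, 65 mod 14 = 9.

x ≡ 65 (mod 84).


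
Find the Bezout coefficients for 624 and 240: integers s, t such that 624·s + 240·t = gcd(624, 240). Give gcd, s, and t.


Euclidean algorithm on (624, 240) — divide until remainder is 0:
  624 = 2 · 240 + 144
  240 = 1 · 144 + 96
  144 = 1 · 96 + 48
  96 = 2 · 48 + 0
gcd(624, 240) = 48.
Track Bezout coefficients alongside the remainders: start with r₀ = 624 = a·1 + b·0 (s = 1, t = 0) and r₁ = 240 = a·0 + b·1 (s = 0, t = 1); each new remainder r_{k+1} = r_{k-1} − q_k·r_k inherits s_{k+1} = s_{k-1} − q_k·s_k, t_{k+1} = t_{k-1} − q_k·t_k, so r_k = a·s_k + b·t_k at every step:
  q = 2: r = 144, s = 1 − 2·0 = 1, t = 0 − 2·1 = -2  (check: 624·1 + 240·(-2) = 144)
  q = 1: r = 96, s = 0 − 1·1 = -1, t = 1 − 1·(-2) = 3  (check: 624·(-1) + 240·3 = 96)
  q = 1: r = 48, s = 1 − 1·(-1) = 2, t = -2 − 1·3 = -5  (check: 624·2 + 240·(-5) = 48)
The row with r = 48 (the gcd) gives the Bezout coefficients s = 2, t = -5.
Result: 624 · (2) + 240 · (-5) = 48.

gcd(624, 240) = 48; s = 2, t = -5 (check: 624·2 + 240·(-5) = 48).


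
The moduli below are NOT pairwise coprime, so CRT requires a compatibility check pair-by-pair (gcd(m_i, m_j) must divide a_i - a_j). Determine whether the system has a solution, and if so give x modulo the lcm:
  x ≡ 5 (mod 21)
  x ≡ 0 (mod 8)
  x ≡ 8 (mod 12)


Moduli 21, 8, 12 are not pairwise coprime, so CRT works modulo lcm(m_i) when all pairwise compatibility conditions hold.
Pairwise compatibility: gcd(m_i, m_j) must divide a_i - a_j for every pair.
Merge one congruence at a time:
  Start: x ≡ 5 (mod 21).
  Combine with x ≡ 0 (mod 8): gcd(21, 8) = 1; 0 - 5 = -5, which IS divisible by 1, so compatible.
    Write x = 5 + 21·t and substitute into x ≡ 0 (mod 8): 21·t ≡ 0 − 5 = -5 (mod 8).
    Reduce coefficients mod 8: 5·t ≡ 3 (mod 8).
    The inverse of 5 mod 8 is 5 (since 5·5 = 25 = 3·8 + 1), so t ≡ 5·3 = 15 ≡ 7 (mod 8).
    Then x = 5 + 21·7 = 152, valid modulo lcm(21, 8) = 168: x ≡ 152 (mod 168).
  Combine with x ≡ 8 (mod 12): gcd(168, 12) = 12; 8 - 152 = -144, which IS divisible by 12, so compatible.
    Write x = 152 + 168·t and substitute into x ≡ 8 (mod 12): 168·t ≡ 8 − 152 = -144 (mod 12).
    Divide the congruence (and modulus) by g = 12: 14·t ≡ -12 (mod 1).
    Modulo 1 every t works; take t = 0.
    Then x = 152 + 168·0 = 152, valid modulo lcm(168, 12) = 168: x ≡ 152 (mod 168).
Verify: 152 mod 21 = 5, 152 mod 8 = 0, 152 mod 12 = 8.

x ≡ 152 (mod 168).


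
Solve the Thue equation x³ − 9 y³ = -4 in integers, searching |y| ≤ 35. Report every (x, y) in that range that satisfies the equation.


The equation is x³ - 9y³ = -4. For fixed y, x³ = 9·y³ − 4, so a solution requires the RHS to be a perfect cube.
Strategy: iterate y from -35 to 35, compute RHS = 9·y³ − 4, and check whether it is a (positive or negative) perfect cube.
Check small values of y:
  y = 0: RHS = -4 is not a perfect cube.
  y = 1: RHS = 5 is not a perfect cube.
  y = -1: RHS = -13 is not a perfect cube.
  y = 2: RHS = 68 is not a perfect cube.
  y = -2: RHS = -76 is not a perfect cube.
  y = 3: RHS = 239 is not a perfect cube.
  y = -3: RHS = -247 is not a perfect cube.
Continuing the search up to |y| = 35 finds no solutions either.
No (x, y) in the scanned range satisfies the equation.

No integer solutions with |y| ≤ 35.


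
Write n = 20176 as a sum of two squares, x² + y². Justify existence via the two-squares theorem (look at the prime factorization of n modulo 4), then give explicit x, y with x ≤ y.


Step 1: Factor n = 20176 = 2^4 · 13 · 97.
Step 2: Check the mod-4 condition on each prime factor: 2 = 2 (special); 13 ≡ 1 (mod 4), exponent 1; 97 ≡ 1 (mod 4), exponent 1.
All primes ≡ 3 (mod 4) appear to even exponent (or don't appear), so by the two-squares theorem n IS expressible as a sum of two squares.
Step 3: Build a representation. Group n = k² · m with k = 4 and m = 13 · 97 = 1261 (a product of primes ≡ 1 (mod 4)); a representation of m scales to one of n via (k·x)² + (k·y)² = k²(x² + y²). Each prime p ≡ 1 (mod 4) is itself a sum of two squares; find a² by testing p − a² for a perfect square:
  13: 13 − 1² = 12, 13 − 2² = 9 = 3² ⇒ 13 = 2² + 3².
  97: 97 − 1² = 96, 97 − 2² = 93, 97 − 3² = 88, 97 − 4² = 81 = 9² ⇒ 97 = 4² + 9².
  Combine using the Brahmagupta–Fibonacci identity (a² + b²)(c² + d²) = (ac − bd)² + (ad + bc)² = (ac + bd)² + (ad − bc)²:
  13 · 97 = 1261: from (2² + 3²)(4² + 9²), take (2·4 − 3·9, 2·9 + 3·4) = (8 − 27, 18 + 12) = (-19, 30); dropping signs (only squares matter) gives (19, 30); check 19² + 30² = 361 + 900 = 1261 ✓.
  Scale by k = 4: (4·19, 4·30) = (76, 120).
Step 4: Order so x ≤ y and verify: 76² + 120² = 5776 + 14400 = 20176 = n. ✓

n = 20176 = 76² + 120² (one valid representation with x ≤ y).


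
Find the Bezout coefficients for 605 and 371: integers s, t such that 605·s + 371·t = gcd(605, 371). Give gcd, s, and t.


Euclidean algorithm on (605, 371) — divide until remainder is 0:
  605 = 1 · 371 + 234
  371 = 1 · 234 + 137
  234 = 1 · 137 + 97
  137 = 1 · 97 + 40
  97 = 2 · 40 + 17
  40 = 2 · 17 + 6
  17 = 2 · 6 + 5
  6 = 1 · 5 + 1
  5 = 5 · 1 + 0
gcd(605, 371) = 1.
Track Bezout coefficients alongside the remainders: start with r₀ = 605 = a·1 + b·0 (s = 1, t = 0) and r₁ = 371 = a·0 + b·1 (s = 0, t = 1); each new remainder r_{k+1} = r_{k-1} − q_k·r_k inherits s_{k+1} = s_{k-1} − q_k·s_k, t_{k+1} = t_{k-1} − q_k·t_k, so r_k = a·s_k + b·t_k at every step:
  q = 1: r = 234, s = 1 − 1·0 = 1, t = 0 − 1·1 = -1  (check: 605·1 + 371·(-1) = 234)
  q = 1: r = 137, s = 0 − 1·1 = -1, t = 1 − 1·(-1) = 2  (check: 605·(-1) + 371·2 = 137)
  q = 1: r = 97, s = 1 − 1·(-1) = 2, t = -1 − 1·2 = -3  (check: 605·2 + 371·(-3) = 97)
  q = 1: r = 40, s = -1 − 1·2 = -3, t = 2 − 1·(-3) = 5  (check: 605·(-3) + 371·5 = 40)
  q = 2: r = 17, s = 2 − 2·(-3) = 8, t = -3 − 2·5 = -13  (check: 605·8 + 371·(-13) = 17)
  q = 2: r = 6, s = -3 − 2·8 = -19, t = 5 − 2·(-13) = 31  (check: 605·(-19) + 371·31 = 6)
  q = 2: r = 5, s = 8 − 2·(-19) = 46, t = -13 − 2·31 = -75  (check: 605·46 + 371·(-75) = 5)
  q = 1: r = 1, s = -19 − 1·46 = -65, t = 31 − 1·(-75) = 106  (check: 605·(-65) + 371·106 = 1)
The row with r = 1 (the gcd) gives the Bezout coefficients s = -65, t = 106.
Result: 605 · (-65) + 371 · (106) = 1.

gcd(605, 371) = 1; s = -65, t = 106 (check: 605·(-65) + 371·106 = 1).


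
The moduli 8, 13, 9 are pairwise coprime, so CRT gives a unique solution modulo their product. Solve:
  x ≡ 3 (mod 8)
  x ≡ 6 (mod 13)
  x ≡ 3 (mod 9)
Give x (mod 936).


Moduli 8, 13, 9 are pairwise coprime; by CRT there is a unique solution modulo M = 8 · 13 · 9 = 936.
Solve pairwise, accumulating the modulus:
  Start with x ≡ 3 (mod 8).
  Combine with x ≡ 6 (mod 13): since gcd(8, 13) = 1, we get a unique residue mod 104.
    Write x = 3 + 8·t and substitute into x ≡ 6 (mod 13): 8·t ≡ 6 − 3 = 3 (mod 13).
    The inverse of 8 mod 13 is 5 (since 8·5 = 40 = 3·13 + 1), so t ≡ 5·3 = 15 ≡ 2 (mod 13).
    Then x = 3 + 8·2 = 19, valid modulo lcm(8, 13) = 104: x ≡ 19 (mod 104).
  Combine with x ≡ 3 (mod 9): since gcd(104, 9) = 1, we get a unique residue mod 936.
    Write x = 19 + 104·t and substitute into x ≡ 3 (mod 9): 104·t ≡ 3 − 19 = -16 (mod 9).
    Reduce coefficients mod 9: 5·t ≡ 2 (mod 9).
    The inverse of 5 mod 9 is 2 (since 5·2 = 10 = 1·9 + 1), so t ≡ 2·2 = 4 ≡ 4 (mod 9).
    Then x = 19 + 104·4 = 435, valid modulo lcm(104, 9) = 936: x ≡ 435 (mod 936).
Verify: 435 mod 8 = 3 ✓, 435 mod 13 = 6 ✓, 435 mod 9 = 3 ✓.

x ≡ 435 (mod 936).


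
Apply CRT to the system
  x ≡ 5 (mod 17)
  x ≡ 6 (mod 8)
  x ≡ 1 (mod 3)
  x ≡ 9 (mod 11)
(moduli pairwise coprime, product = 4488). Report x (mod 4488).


Product of moduli M = 17 · 8 · 3 · 11 = 4488.
Merge one congruence at a time:
  Start: x ≡ 5 (mod 17).
  Combine with x ≡ 6 (mod 8); new modulus lcm = 136.
    Write x = 5 + 17·t and substitute into x ≡ 6 (mod 8): 17·t ≡ 6 − 5 = 1 (mod 8).
    Reduce coefficients mod 8: 1·t ≡ 1 (mod 8).
    So t ≡ 1 (mod 8).
    Then x = 5 + 17·1 = 22, valid modulo lcm(17, 8) = 136: x ≡ 22 (mod 136).
  Combine with x ≡ 1 (mod 3); new modulus lcm = 408.
    Write x = 22 + 136·t and substitute into x ≡ 1 (mod 3): 136·t ≡ 1 − 22 = -21 (mod 3).
    Reduce coefficients mod 3: 1·t ≡ 0 (mod 3).
    So t ≡ 0 (mod 3).
    Then x = 22 + 136·0 = 22, valid modulo lcm(136, 3) = 408: x ≡ 22 (mod 408).
  Combine with x ≡ 9 (mod 11); new modulus lcm = 4488.
    Write x = 22 + 408·t and substitute into x ≡ 9 (mod 11): 408·t ≡ 9 − 22 = -13 (mod 11).
    Reduce coefficients mod 11: 1·t ≡ 9 (mod 11).
    So t ≡ 9 (mod 11).
    Then x = 22 + 408·9 = 3694, valid modulo lcm(408, 11) = 4488: x ≡ 3694 (mod 4488).
Verify against each original: 3694 mod 17 = 5, 3694 mod 8 = 6, 3694 mod 3 = 1, 3694 mod 11 = 9.

x ≡ 3694 (mod 4488).


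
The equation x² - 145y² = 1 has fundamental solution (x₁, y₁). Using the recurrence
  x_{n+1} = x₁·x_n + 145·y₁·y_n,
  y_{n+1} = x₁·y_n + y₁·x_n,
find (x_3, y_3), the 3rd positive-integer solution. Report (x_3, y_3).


Step 1: Find the fundamental solution (x₁, y₁) of x² - 145y² = 1.
  Expand √145 as a continued fraction. a₀ = ⌊√145⌋ = 12; iterate m_{k+1} = d_k·a_k − m_k, d_{k+1} = (145 − m_{k+1}²)/d_k, a_{k+1} = ⌊(a₀ + m_{k+1})/d_{k+1}⌋ (starting m₀ = 0, d₀ = 1), with convergents p_k = a_k·p_{k-1} + p_{k-2}, q_k = a_k·q_{k-1} + q_{k-2} (p₋₁ = 1, q₋₁ = 0):
  k = 0: a₀ = 12; p₀/q₀ = 12/1; p₀² − 145·q₀² = 144 − 145 = -1.
  k = 1: m = 12, d = 1, a = ⌊(12 + 12)/1⌋ = 24; p/q = (24·12 + 1)/(24·1 + 0) = 289/24; p² − 145·q² = 83521 − 83520 = 1.
  The first convergent with p² − 145·q² = 1 gives the fundamental solution (x₁, y₁) = (289, 24).
Step 2: Apply the recurrence (x_{n+1}, y_{n+1}) = (x₁x_n + 145y₁y_n, x₁y_n + y₁x_n) repeatedly.
  From (x_1, y_1) = (289, 24): x_2 = 289·289 + 145·24·24 = 167041; y_2 = 289·24 + 24·289 = 13872.
  From (x_2, y_2) = (167041, 13872): x_3 = 289·167041 + 145·24·13872 = 96549409; y_3 = 289·13872 + 24·167041 = 8017992.
Step 3: Verify x_3² - 145·y_3² = 9321788378249281 - 9321788378249280 = 1 (should be 1). ✓

(x_1, y_1) = (289, 24); (x_3, y_3) = (96549409, 8017992).


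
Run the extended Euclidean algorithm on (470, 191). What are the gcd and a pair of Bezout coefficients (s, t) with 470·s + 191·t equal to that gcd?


Euclidean algorithm on (470, 191) — divide until remainder is 0:
  470 = 2 · 191 + 88
  191 = 2 · 88 + 15
  88 = 5 · 15 + 13
  15 = 1 · 13 + 2
  13 = 6 · 2 + 1
  2 = 2 · 1 + 0
gcd(470, 191) = 1.
Track Bezout coefficients alongside the remainders: start with r₀ = 470 = a·1 + b·0 (s = 1, t = 0) and r₁ = 191 = a·0 + b·1 (s = 0, t = 1); each new remainder r_{k+1} = r_{k-1} − q_k·r_k inherits s_{k+1} = s_{k-1} − q_k·s_k, t_{k+1} = t_{k-1} − q_k·t_k, so r_k = a·s_k + b·t_k at every step:
  q = 2: r = 88, s = 1 − 2·0 = 1, t = 0 − 2·1 = -2  (check: 470·1 + 191·(-2) = 88)
  q = 2: r = 15, s = 0 − 2·1 = -2, t = 1 − 2·(-2) = 5  (check: 470·(-2) + 191·5 = 15)
  q = 5: r = 13, s = 1 − 5·(-2) = 11, t = -2 − 5·5 = -27  (check: 470·11 + 191·(-27) = 13)
  q = 1: r = 2, s = -2 − 1·11 = -13, t = 5 − 1·(-27) = 32  (check: 470·(-13) + 191·32 = 2)
  q = 6: r = 1, s = 11 − 6·(-13) = 89, t = -27 − 6·32 = -219  (check: 470·89 + 191·(-219) = 1)
The row with r = 1 (the gcd) gives the Bezout coefficients s = 89, t = -219.
Result: 470 · (89) + 191 · (-219) = 1.

gcd(470, 191) = 1; s = 89, t = -219 (check: 470·89 + 191·(-219) = 1).


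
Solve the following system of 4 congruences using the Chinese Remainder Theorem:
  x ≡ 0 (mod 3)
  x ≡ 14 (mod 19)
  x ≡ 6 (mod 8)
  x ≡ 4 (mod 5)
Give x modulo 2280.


Product of moduli M = 3 · 19 · 8 · 5 = 2280.
Merge one congruence at a time:
  Start: x ≡ 0 (mod 3).
  Combine with x ≡ 14 (mod 19); new modulus lcm = 57.
    Write x = 0 + 3·t and substitute into x ≡ 14 (mod 19): 3·t ≡ 14 − 0 = 14 (mod 19).
    The inverse of 3 mod 19 is 13 (since 3·13 = 39 = 2·19 + 1), so t ≡ 13·14 = 182 ≡ 11 (mod 19).
    Then x = 0 + 3·11 = 33, valid modulo lcm(3, 19) = 57: x ≡ 33 (mod 57).
  Combine with x ≡ 6 (mod 8); new modulus lcm = 456.
    Write x = 33 + 57·t and substitute into x ≡ 6 (mod 8): 57·t ≡ 6 − 33 = -27 (mod 8).
    Reduce coefficients mod 8: 1·t ≡ 5 (mod 8).
    So t ≡ 5 (mod 8).
    Then x = 33 + 57·5 = 318, valid modulo lcm(57, 8) = 456: x ≡ 318 (mod 456).
  Combine with x ≡ 4 (mod 5); new modulus lcm = 2280.
    Write x = 318 + 456·t and substitute into x ≡ 4 (mod 5): 456·t ≡ 4 − 318 = -314 (mod 5).
    Reduce coefficients mod 5: 1·t ≡ 1 (mod 5).
    So t ≡ 1 (mod 5).
    Then x = 318 + 456·1 = 774, valid modulo lcm(456, 5) = 2280: x ≡ 774 (mod 2280).
Verify against each original: 774 mod 3 = 0, 774 mod 19 = 14, 774 mod 8 = 6, 774 mod 5 = 4.

x ≡ 774 (mod 2280).


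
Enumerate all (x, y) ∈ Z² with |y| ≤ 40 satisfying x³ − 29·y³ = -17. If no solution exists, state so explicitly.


The equation is x³ - 29y³ = -17. For fixed y, x³ = 29·y³ − 17, so a solution requires the RHS to be a perfect cube.
Strategy: iterate y from -40 to 40, compute RHS = 29·y³ − 17, and check whether it is a (positive or negative) perfect cube.
Check small values of y:
  y = 0: RHS = -17 is not a perfect cube.
  y = 1: RHS = 12 is not a perfect cube.
  y = -1: RHS = -46 is not a perfect cube.
  y = 2: RHS = 215 is not a perfect cube.
  y = -2: RHS = -249 is not a perfect cube.
  y = 3: RHS = 766 is not a perfect cube.
  y = -3: RHS = -800 is not a perfect cube.
Continuing the search up to |y| = 40 finds no solutions either.
No (x, y) in the scanned range satisfies the equation.

No integer solutions with |y| ≤ 40.


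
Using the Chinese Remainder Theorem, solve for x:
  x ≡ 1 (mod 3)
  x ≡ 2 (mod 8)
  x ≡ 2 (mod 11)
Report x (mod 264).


Moduli 3, 8, 11 are pairwise coprime; by CRT there is a unique solution modulo M = 3 · 8 · 11 = 264.
Solve pairwise, accumulating the modulus:
  Start with x ≡ 1 (mod 3).
  Combine with x ≡ 2 (mod 8): since gcd(3, 8) = 1, we get a unique residue mod 24.
    Write x = 1 + 3·t and substitute into x ≡ 2 (mod 8): 3·t ≡ 2 − 1 = 1 (mod 8).
    The inverse of 3 mod 8 is 3 (since 3·3 = 9 = 1·8 + 1), so t ≡ 3·1 = 3 ≡ 3 (mod 8).
    Then x = 1 + 3·3 = 10, valid modulo lcm(3, 8) = 24: x ≡ 10 (mod 24).
  Combine with x ≡ 2 (mod 11): since gcd(24, 11) = 1, we get a unique residue mod 264.
    Write x = 10 + 24·t and substitute into x ≡ 2 (mod 11): 24·t ≡ 2 − 10 = -8 (mod 11).
    Reduce coefficients mod 11: 2·t ≡ 3 (mod 11).
    The inverse of 2 mod 11 is 6 (since 2·6 = 12 = 1·11 + 1), so t ≡ 6·3 = 18 ≡ 7 (mod 11).
    Then x = 10 + 24·7 = 178, valid modulo lcm(24, 11) = 264: x ≡ 178 (mod 264).
Verify: 178 mod 3 = 1 ✓, 178 mod 8 = 2 ✓, 178 mod 11 = 2 ✓.

x ≡ 178 (mod 264).


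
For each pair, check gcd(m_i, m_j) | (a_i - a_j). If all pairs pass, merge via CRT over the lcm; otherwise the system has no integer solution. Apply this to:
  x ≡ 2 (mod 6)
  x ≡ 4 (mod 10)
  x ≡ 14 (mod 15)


Moduli 6, 10, 15 are not pairwise coprime, so CRT works modulo lcm(m_i) when all pairwise compatibility conditions hold.
Pairwise compatibility: gcd(m_i, m_j) must divide a_i - a_j for every pair.
Merge one congruence at a time:
  Start: x ≡ 2 (mod 6).
  Combine with x ≡ 4 (mod 10): gcd(6, 10) = 2; 4 - 2 = 2, which IS divisible by 2, so compatible.
    Write x = 2 + 6·t and substitute into x ≡ 4 (mod 10): 6·t ≡ 4 − 2 = 2 (mod 10).
    Divide the congruence (and modulus) by g = 2: 3·t ≡ 1 (mod 5).
    The inverse of 3 mod 5 is 2 (since 3·2 = 6 = 1·5 + 1), so t ≡ 2·1 = 2 ≡ 2 (mod 5).
    Then x = 2 + 6·2 = 14, valid modulo lcm(6, 10) = 30: x ≡ 14 (mod 30).
  Combine with x ≡ 14 (mod 15): gcd(30, 15) = 15; 14 - 14 = 0, which IS divisible by 15, so compatible.
    Write x = 14 + 30·t and substitute into x ≡ 14 (mod 15): 30·t ≡ 14 − 14 = 0 (mod 15).
    Divide the congruence (and modulus) by g = 15: 2·t ≡ 0 (mod 1).
    Modulo 1 every t works; take t = 0.
    Then x = 14 + 30·0 = 14, valid modulo lcm(30, 15) = 30: x ≡ 14 (mod 30).
Verify: 14 mod 6 = 2, 14 mod 10 = 4, 14 mod 15 = 14.

x ≡ 14 (mod 30).


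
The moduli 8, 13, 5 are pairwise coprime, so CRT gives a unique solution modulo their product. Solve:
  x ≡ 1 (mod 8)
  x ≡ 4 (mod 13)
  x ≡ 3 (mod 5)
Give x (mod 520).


Moduli 8, 13, 5 are pairwise coprime; by CRT there is a unique solution modulo M = 8 · 13 · 5 = 520.
Solve pairwise, accumulating the modulus:
  Start with x ≡ 1 (mod 8).
  Combine with x ≡ 4 (mod 13): since gcd(8, 13) = 1, we get a unique residue mod 104.
    Write x = 1 + 8·t and substitute into x ≡ 4 (mod 13): 8·t ≡ 4 − 1 = 3 (mod 13).
    The inverse of 8 mod 13 is 5 (since 8·5 = 40 = 3·13 + 1), so t ≡ 5·3 = 15 ≡ 2 (mod 13).
    Then x = 1 + 8·2 = 17, valid modulo lcm(8, 13) = 104: x ≡ 17 (mod 104).
  Combine with x ≡ 3 (mod 5): since gcd(104, 5) = 1, we get a unique residue mod 520.
    Write x = 17 + 104·t and substitute into x ≡ 3 (mod 5): 104·t ≡ 3 − 17 = -14 (mod 5).
    Reduce coefficients mod 5: 4·t ≡ 1 (mod 5).
    The inverse of 4 mod 5 is 4 (since 4·4 = 16 = 3·5 + 1), so t ≡ 4·1 = 4 ≡ 4 (mod 5).
    Then x = 17 + 104·4 = 433, valid modulo lcm(104, 5) = 520: x ≡ 433 (mod 520).
Verify: 433 mod 8 = 1 ✓, 433 mod 13 = 4 ✓, 433 mod 5 = 3 ✓.

x ≡ 433 (mod 520).


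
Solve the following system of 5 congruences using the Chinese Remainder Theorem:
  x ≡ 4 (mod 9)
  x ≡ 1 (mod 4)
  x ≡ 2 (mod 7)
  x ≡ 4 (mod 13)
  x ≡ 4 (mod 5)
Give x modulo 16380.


Product of moduli M = 9 · 4 · 7 · 13 · 5 = 16380.
Merge one congruence at a time:
  Start: x ≡ 4 (mod 9).
  Combine with x ≡ 1 (mod 4); new modulus lcm = 36.
    Write x = 4 + 9·t and substitute into x ≡ 1 (mod 4): 9·t ≡ 1 − 4 = -3 (mod 4).
    Reduce coefficients mod 4: 1·t ≡ 1 (mod 4).
    So t ≡ 1 (mod 4).
    Then x = 4 + 9·1 = 13, valid modulo lcm(9, 4) = 36: x ≡ 13 (mod 36).
  Combine with x ≡ 2 (mod 7); new modulus lcm = 252.
    Write x = 13 + 36·t and substitute into x ≡ 2 (mod 7): 36·t ≡ 2 − 13 = -11 (mod 7).
    Reduce coefficients mod 7: 1·t ≡ 3 (mod 7).
    So t ≡ 3 (mod 7).
    Then x = 13 + 36·3 = 121, valid modulo lcm(36, 7) = 252: x ≡ 121 (mod 252).
  Combine with x ≡ 4 (mod 13); new modulus lcm = 3276.
    Write x = 121 + 252·t and substitute into x ≡ 4 (mod 13): 252·t ≡ 4 − 121 = -117 (mod 13).
    Reduce coefficients mod 13: 5·t ≡ 0 (mod 13).
    The inverse of 5 mod 13 is 8 (since 5·8 = 40 = 3·13 + 1), so t ≡ 8·0 = 0 ≡ 0 (mod 13).
    Then x = 121 + 252·0 = 121, valid modulo lcm(252, 13) = 3276: x ≡ 121 (mod 3276).
  Combine with x ≡ 4 (mod 5); new modulus lcm = 16380.
    Write x = 121 + 3276·t and substitute into x ≡ 4 (mod 5): 3276·t ≡ 4 − 121 = -117 (mod 5).
    Reduce coefficients mod 5: 1·t ≡ 3 (mod 5).
    So t ≡ 3 (mod 5).
    Then x = 121 + 3276·3 = 9949, valid modulo lcm(3276, 5) = 16380: x ≡ 9949 (mod 16380).
Verify against each original: 9949 mod 9 = 4, 9949 mod 4 = 1, 9949 mod 7 = 2, 9949 mod 13 = 4, 9949 mod 5 = 4.

x ≡ 9949 (mod 16380).


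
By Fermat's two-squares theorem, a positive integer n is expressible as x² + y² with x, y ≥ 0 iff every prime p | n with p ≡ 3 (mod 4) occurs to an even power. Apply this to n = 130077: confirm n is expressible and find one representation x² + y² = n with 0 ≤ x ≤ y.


Step 1: Factor n = 130077 = 3^2 · 97 · 149.
Step 2: Check the mod-4 condition on each prime factor: 3 ≡ 3 (mod 4), exponent 2 (must be even); 97 ≡ 1 (mod 4), exponent 1; 149 ≡ 1 (mod 4), exponent 1.
All primes ≡ 3 (mod 4) appear to even exponent (or don't appear), so by the two-squares theorem n IS expressible as a sum of two squares.
Step 3: Build a representation. Group n = k² · m with k = 3 and m = 97 · 149 = 14453 (a product of primes ≡ 1 (mod 4)); a representation of m scales to one of n via (k·x)² + (k·y)² = k²(x² + y²). Each prime p ≡ 1 (mod 4) is itself a sum of two squares; find a² by testing p − a² for a perfect square:
  97: 97 − 1² = 96, 97 − 2² = 93, 97 − 3² = 88, 97 − 4² = 81 = 9² ⇒ 97 = 4² + 9².
  149: 149 − 1² = 148, 149 − 2² = 145, 149 − 3² = 140, 149 − 4² = 133, 149 − 5² = 124, 149 − 6² = 113, 149 − 7² = 100 = 10² ⇒ 149 = 7² + 10².
  Combine using the Brahmagupta–Fibonacci identity (a² + b²)(c² + d²) = (ac − bd)² + (ad + bc)² = (ac + bd)² + (ad − bc)²:
  97 · 149 = 14453: from (4² + 9²)(7² + 10²), take (4·7 − 9·10, 4·10 + 9·7) = (28 − 90, 40 + 63) = (-62, 103); dropping signs (only squares matter) gives (62, 103); check 62² + 103² = 3844 + 10609 = 14453 ✓.
  Scale by k = 3: (3·62, 3·103) = (186, 309).
Step 4: Order so x ≤ y and verify: 186² + 309² = 34596 + 95481 = 130077 = n. ✓

n = 130077 = 186² + 309² (one valid representation with x ≤ y).


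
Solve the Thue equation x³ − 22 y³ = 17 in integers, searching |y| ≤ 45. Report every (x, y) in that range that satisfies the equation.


The equation is x³ - 22y³ = 17. For fixed y, x³ = 22·y³ + 17, so a solution requires the RHS to be a perfect cube.
Strategy: iterate y from -45 to 45, compute RHS = 22·y³ + 17, and check whether it is a (positive or negative) perfect cube.
Check small values of y:
  y = 0: RHS = 17 is not a perfect cube.
  y = 1: RHS = 39 is not a perfect cube.
  y = -1: RHS = -5 is not a perfect cube.
  y = 2: RHS = 193 is not a perfect cube.
  y = -2: RHS = -159 is not a perfect cube.
  y = 3: RHS = 611 is not a perfect cube.
  y = -3: RHS = -577 is not a perfect cube.
Continuing the search up to |y| = 45 finds no solutions either.
No (x, y) in the scanned range satisfies the equation.

No integer solutions with |y| ≤ 45.


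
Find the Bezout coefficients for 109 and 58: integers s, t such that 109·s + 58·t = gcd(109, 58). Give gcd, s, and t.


Euclidean algorithm on (109, 58) — divide until remainder is 0:
  109 = 1 · 58 + 51
  58 = 1 · 51 + 7
  51 = 7 · 7 + 2
  7 = 3 · 2 + 1
  2 = 2 · 1 + 0
gcd(109, 58) = 1.
Track Bezout coefficients alongside the remainders: start with r₀ = 109 = a·1 + b·0 (s = 1, t = 0) and r₁ = 58 = a·0 + b·1 (s = 0, t = 1); each new remainder r_{k+1} = r_{k-1} − q_k·r_k inherits s_{k+1} = s_{k-1} − q_k·s_k, t_{k+1} = t_{k-1} − q_k·t_k, so r_k = a·s_k + b·t_k at every step:
  q = 1: r = 51, s = 1 − 1·0 = 1, t = 0 − 1·1 = -1  (check: 109·1 + 58·(-1) = 51)
  q = 1: r = 7, s = 0 − 1·1 = -1, t = 1 − 1·(-1) = 2  (check: 109·(-1) + 58·2 = 7)
  q = 7: r = 2, s = 1 − 7·(-1) = 8, t = -1 − 7·2 = -15  (check: 109·8 + 58·(-15) = 2)
  q = 3: r = 1, s = -1 − 3·8 = -25, t = 2 − 3·(-15) = 47  (check: 109·(-25) + 58·47 = 1)
The row with r = 1 (the gcd) gives the Bezout coefficients s = -25, t = 47.
Result: 109 · (-25) + 58 · (47) = 1.

gcd(109, 58) = 1; s = -25, t = 47 (check: 109·(-25) + 58·47 = 1).


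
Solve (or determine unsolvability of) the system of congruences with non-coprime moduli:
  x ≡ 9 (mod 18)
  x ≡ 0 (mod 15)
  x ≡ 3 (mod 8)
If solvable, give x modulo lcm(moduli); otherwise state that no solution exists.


Moduli 18, 15, 8 are not pairwise coprime, so CRT works modulo lcm(m_i) when all pairwise compatibility conditions hold.
Pairwise compatibility: gcd(m_i, m_j) must divide a_i - a_j for every pair.
Merge one congruence at a time:
  Start: x ≡ 9 (mod 18).
  Combine with x ≡ 0 (mod 15): gcd(18, 15) = 3; 0 - 9 = -9, which IS divisible by 3, so compatible.
    Write x = 9 + 18·t and substitute into x ≡ 0 (mod 15): 18·t ≡ 0 − 9 = -9 (mod 15).
    Divide the congruence (and modulus) by g = 3: 6·t ≡ -3 (mod 5).
    Reduce coefficients mod 5: 1·t ≡ 2 (mod 5).
    So t ≡ 2 (mod 5).
    Then x = 9 + 18·2 = 45, valid modulo lcm(18, 15) = 90: x ≡ 45 (mod 90).
  Combine with x ≡ 3 (mod 8): gcd(90, 8) = 2; 3 - 45 = -42, which IS divisible by 2, so compatible.
    Write x = 45 + 90·t and substitute into x ≡ 3 (mod 8): 90·t ≡ 3 − 45 = -42 (mod 8).
    Divide the congruence (and modulus) by g = 2: 45·t ≡ -21 (mod 4).
    Reduce coefficients mod 4: 1·t ≡ 3 (mod 4).
    So t ≡ 3 (mod 4).
    Then x = 45 + 90·3 = 315, valid modulo lcm(90, 8) = 360: x ≡ 315 (mod 360).
Verify: 315 mod 18 = 9, 315 mod 15 = 0, 315 mod 8 = 3.

x ≡ 315 (mod 360).


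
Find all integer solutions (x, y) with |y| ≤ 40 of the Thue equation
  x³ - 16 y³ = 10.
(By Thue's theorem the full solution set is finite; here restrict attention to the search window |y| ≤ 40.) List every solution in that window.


The equation is x³ - 16y³ = 10. For fixed y, x³ = 16·y³ + 10, so a solution requires the RHS to be a perfect cube.
Strategy: iterate y from -40 to 40, compute RHS = 16·y³ + 10, and check whether it is a (positive or negative) perfect cube.
Check small values of y:
  y = 0: RHS = 10 is not a perfect cube.
  y = 1: RHS = 26 is not a perfect cube.
  y = -1: RHS = -6 is not a perfect cube.
  y = 2: RHS = 138 is not a perfect cube.
  y = -2: RHS = -118 is not a perfect cube.
  y = 3: RHS = 442 is not a perfect cube.
  y = -3: RHS = -422 is not a perfect cube.
Continuing the search up to |y| = 40 finds no solutions either.
No (x, y) in the scanned range satisfies the equation.

No integer solutions with |y| ≤ 40.


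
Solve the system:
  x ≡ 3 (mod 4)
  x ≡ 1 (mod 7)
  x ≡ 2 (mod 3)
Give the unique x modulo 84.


Moduli 4, 7, 3 are pairwise coprime; by CRT there is a unique solution modulo M = 4 · 7 · 3 = 84.
Solve pairwise, accumulating the modulus:
  Start with x ≡ 3 (mod 4).
  Combine with x ≡ 1 (mod 7): since gcd(4, 7) = 1, we get a unique residue mod 28.
    Write x = 3 + 4·t and substitute into x ≡ 1 (mod 7): 4·t ≡ 1 − 3 = -2 (mod 7).
    Reduce coefficients mod 7: 4·t ≡ 5 (mod 7).
    The inverse of 4 mod 7 is 2 (since 4·2 = 8 = 1·7 + 1), so t ≡ 2·5 = 10 ≡ 3 (mod 7).
    Then x = 3 + 4·3 = 15, valid modulo lcm(4, 7) = 28: x ≡ 15 (mod 28).
  Combine with x ≡ 2 (mod 3): since gcd(28, 3) = 1, we get a unique residue mod 84.
    Write x = 15 + 28·t and substitute into x ≡ 2 (mod 3): 28·t ≡ 2 − 15 = -13 (mod 3).
    Reduce coefficients mod 3: 1·t ≡ 2 (mod 3).
    So t ≡ 2 (mod 3).
    Then x = 15 + 28·2 = 71, valid modulo lcm(28, 3) = 84: x ≡ 71 (mod 84).
Verify: 71 mod 4 = 3 ✓, 71 mod 7 = 1 ✓, 71 mod 3 = 2 ✓.

x ≡ 71 (mod 84).
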